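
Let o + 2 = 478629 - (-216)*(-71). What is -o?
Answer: -463291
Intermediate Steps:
o = 463291 (o = -2 + (478629 - (-216)*(-71)) = -2 + (478629 - 1*15336) = -2 + (478629 - 15336) = -2 + 463293 = 463291)
-o = -1*463291 = -463291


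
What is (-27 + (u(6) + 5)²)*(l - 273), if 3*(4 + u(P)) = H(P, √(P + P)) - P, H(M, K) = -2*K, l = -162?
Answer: 8990 - 1160*√3 ≈ 6980.8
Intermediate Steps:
u(P) = -4 - P/3 - 2*√2*√P/3 (u(P) = -4 + (-2*√(P + P) - P)/3 = -4 + (-2*√2*√P - P)/3 = -4 + (-P - 2*√2*√P)/3 = -4 + (-P/3 - 2*√2*√P/3) = -4 - P/3 - 2*√2*√P/3)
(-27 + (u(6) + 5)²)*(l - 273) = (-27 + ((-4 - ⅓*6 - 2*√2*√6/3) + 5)²)*(-162 - 273) = (-27 + ((-4 - 2 - 4*√3/3) + 5)²)*(-435) = (-27 + ((-6 - 4*√3/3) + 5)²)*(-435) = (-27 + (-1 - 4*√3/3)²)*(-435) = 11745 - 435*(-1 - 4*√3/3)²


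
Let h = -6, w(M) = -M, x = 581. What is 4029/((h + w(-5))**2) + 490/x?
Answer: 334477/83 ≈ 4029.8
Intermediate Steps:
4029/((h + w(-5))**2) + 490/x = 4029/((-6 - 1*(-5))**2) + 490/581 = 4029/((-6 + 5)**2) + 490*(1/581) = 4029/((-1)**2) + 70/83 = 4029/1 + 70/83 = 4029*1 + 70/83 = 4029 + 70/83 = 334477/83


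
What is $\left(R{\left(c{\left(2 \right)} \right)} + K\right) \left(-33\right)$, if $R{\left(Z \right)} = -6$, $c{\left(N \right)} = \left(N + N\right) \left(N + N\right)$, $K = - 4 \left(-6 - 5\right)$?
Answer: $-1254$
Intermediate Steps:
$K = 44$ ($K = \left(-4\right) \left(-11\right) = 44$)
$c{\left(N \right)} = 4 N^{2}$ ($c{\left(N \right)} = 2 N 2 N = 4 N^{2}$)
$\left(R{\left(c{\left(2 \right)} \right)} + K\right) \left(-33\right) = \left(-6 + 44\right) \left(-33\right) = 38 \left(-33\right) = -1254$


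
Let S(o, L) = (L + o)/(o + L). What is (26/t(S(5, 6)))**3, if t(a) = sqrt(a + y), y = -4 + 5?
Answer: 4394*sqrt(2) ≈ 6214.1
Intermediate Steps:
S(o, L) = 1 (S(o, L) = (L + o)/(L + o) = 1)
y = 1
t(a) = sqrt(1 + a) (t(a) = sqrt(a + 1) = sqrt(1 + a))
(26/t(S(5, 6)))**3 = (26/(sqrt(1 + 1)))**3 = (26/(sqrt(2)))**3 = (26*(sqrt(2)/2))**3 = (13*sqrt(2))**3 = 4394*sqrt(2)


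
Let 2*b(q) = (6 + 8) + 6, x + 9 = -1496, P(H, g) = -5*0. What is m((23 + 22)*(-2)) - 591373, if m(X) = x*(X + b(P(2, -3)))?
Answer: -470973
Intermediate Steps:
P(H, g) = 0
x = -1505 (x = -9 - 1496 = -1505)
b(q) = 10 (b(q) = ((6 + 8) + 6)/2 = (14 + 6)/2 = (1/2)*20 = 10)
m(X) = -15050 - 1505*X (m(X) = -1505*(X + 10) = -1505*(10 + X) = -15050 - 1505*X)
m((23 + 22)*(-2)) - 591373 = (-15050 - 1505*(23 + 22)*(-2)) - 591373 = (-15050 - 67725*(-2)) - 591373 = (-15050 - 1505*(-90)) - 591373 = (-15050 + 135450) - 591373 = 120400 - 591373 = -470973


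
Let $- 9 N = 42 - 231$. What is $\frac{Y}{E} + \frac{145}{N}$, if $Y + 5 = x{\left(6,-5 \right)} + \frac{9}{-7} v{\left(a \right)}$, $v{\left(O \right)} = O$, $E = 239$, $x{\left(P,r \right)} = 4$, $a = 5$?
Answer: $\frac{34499}{5019} \approx 6.8737$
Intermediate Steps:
$N = 21$ ($N = - \frac{42 - 231}{9} = \left(- \frac{1}{9}\right) \left(-189\right) = 21$)
$Y = - \frac{52}{7}$ ($Y = -5 + \left(4 + \frac{9}{-7} \cdot 5\right) = -5 + \left(4 + 9 \left(- \frac{1}{7}\right) 5\right) = -5 + \left(4 - \frac{45}{7}\right) = -5 - \frac{17}{7} = - \frac{52}{7} \approx -7.4286$)
$\frac{Y}{E} + \frac{145}{N} = - \frac{52}{7 \cdot 239} + \frac{145}{21} = \left(- \frac{52}{7}\right) \frac{1}{239} + 145 \cdot \frac{1}{21} = - \frac{52}{1673} + \frac{145}{21} = \frac{34499}{5019}$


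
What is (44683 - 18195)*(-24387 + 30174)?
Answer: 153286056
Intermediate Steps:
(44683 - 18195)*(-24387 + 30174) = 26488*5787 = 153286056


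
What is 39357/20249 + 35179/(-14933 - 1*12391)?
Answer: 363051097/553283676 ≈ 0.65618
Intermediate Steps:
39357/20249 + 35179/(-14933 - 1*12391) = 39357*(1/20249) + 35179/(-14933 - 12391) = 39357/20249 + 35179/(-27324) = 39357/20249 + 35179*(-1/27324) = 39357/20249 - 35179/27324 = 363051097/553283676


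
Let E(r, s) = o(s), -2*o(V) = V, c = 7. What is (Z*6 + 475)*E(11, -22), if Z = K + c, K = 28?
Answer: 7535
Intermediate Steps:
o(V) = -V/2
E(r, s) = -s/2
Z = 35 (Z = 28 + 7 = 35)
(Z*6 + 475)*E(11, -22) = (35*6 + 475)*(-½*(-22)) = (210 + 475)*11 = 685*11 = 7535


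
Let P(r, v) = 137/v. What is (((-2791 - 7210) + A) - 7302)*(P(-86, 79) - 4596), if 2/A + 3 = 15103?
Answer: 47414542791603/596450 ≈ 7.9495e+7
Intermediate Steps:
A = 1/7550 (A = 2/(-3 + 15103) = 2/15100 = 2*(1/15100) = 1/7550 ≈ 0.00013245)
(((-2791 - 7210) + A) - 7302)*(P(-86, 79) - 4596) = (((-2791 - 7210) + 1/7550) - 7302)*(137/79 - 4596) = ((-10001 + 1/7550) - 7302)*(137*(1/79) - 4596) = (-75507549/7550 - 7302)*(137/79 - 4596) = -130637649/7550*(-362947/79) = 47414542791603/596450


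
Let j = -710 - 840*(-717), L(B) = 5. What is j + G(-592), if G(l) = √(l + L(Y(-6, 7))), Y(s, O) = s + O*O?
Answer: 601570 + I*√587 ≈ 6.0157e+5 + 24.228*I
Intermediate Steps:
Y(s, O) = s + O²
G(l) = √(5 + l) (G(l) = √(l + 5) = √(5 + l))
j = 601570 (j = -710 + 602280 = 601570)
j + G(-592) = 601570 + √(5 - 592) = 601570 + √(-587) = 601570 + I*√587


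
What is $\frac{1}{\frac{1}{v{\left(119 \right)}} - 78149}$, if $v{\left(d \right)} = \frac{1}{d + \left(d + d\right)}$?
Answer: $- \frac{1}{77792} \approx -1.2855 \cdot 10^{-5}$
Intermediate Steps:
$v{\left(d \right)} = \frac{1}{3 d}$ ($v{\left(d \right)} = \frac{1}{d + 2 d} = \frac{1}{3 d}$)
$\frac{1}{\frac{1}{v{\left(119 \right)}} - 78149} = \frac{1}{\frac{1}{\frac{1}{3} \cdot \frac{1}{119}} - 78149} = \frac{1}{\frac{1}{\frac{1}{357}} - 78149} = \frac{1}{357 - 78149} = \frac{1}{-77792} = - \frac{1}{77792}$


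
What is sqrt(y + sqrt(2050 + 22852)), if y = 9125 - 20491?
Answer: sqrt(-11366 + sqrt(24902)) ≈ 105.87*I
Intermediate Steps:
y = -11366
sqrt(y + sqrt(2050 + 22852)) = sqrt(-11366 + sqrt(2050 + 22852)) = sqrt(-11366 + sqrt(24902))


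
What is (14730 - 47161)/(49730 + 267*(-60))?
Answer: -32431/33710 ≈ -0.96206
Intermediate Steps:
(14730 - 47161)/(49730 + 267*(-60)) = -32431/(49730 - 16020) = -32431/33710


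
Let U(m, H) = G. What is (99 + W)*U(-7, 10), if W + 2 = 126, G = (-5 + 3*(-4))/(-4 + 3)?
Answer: 3791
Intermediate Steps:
G = 17 (G = (-5 - 12)/(-1) = -17*(-1) = 17)
U(m, H) = 17
W = 124 (W = -2 + 126 = 124)
(99 + W)*U(-7, 10) = (99 + 124)*17 = 223*17 = 3791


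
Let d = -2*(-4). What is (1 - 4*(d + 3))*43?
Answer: -1849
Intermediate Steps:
d = 8
(1 - 4*(d + 3))*43 = (1 - 4*(8 + 3))*43 = (1 - 4*11)*43 = (1 - 44)*43 = -43*43 = -1849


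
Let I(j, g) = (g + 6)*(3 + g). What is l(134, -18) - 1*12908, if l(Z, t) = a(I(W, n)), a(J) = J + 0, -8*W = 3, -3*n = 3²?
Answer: -12908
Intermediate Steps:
n = -3 (n = -⅓*3² = -⅓*9 = -3)
W = -3/8 (W = -⅛*3 = -3/8 ≈ -0.37500)
I(j, g) = (3 + g)*(6 + g) (I(j, g) = (6 + g)*(3 + g) = (3 + g)*(6 + g))
a(J) = J
l(Z, t) = 0 (l(Z, t) = 18 + (-3)² + 9*(-3) = 18 + 9 - 27 = 0)
l(134, -18) - 1*12908 = 0 - 1*12908 = 0 - 12908 = -12908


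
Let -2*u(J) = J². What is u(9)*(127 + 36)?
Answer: -13203/2 ≈ -6601.5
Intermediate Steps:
u(J) = -J²/2
u(9)*(127 + 36) = (-½*9²)*(127 + 36) = -½*81*163 = -81/2*163 = -13203/2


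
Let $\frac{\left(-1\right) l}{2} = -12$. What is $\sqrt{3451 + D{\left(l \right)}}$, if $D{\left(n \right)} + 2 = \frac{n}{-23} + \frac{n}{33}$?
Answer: $\frac{\sqrt{220746801}}{253} \approx 58.725$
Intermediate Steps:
$l = 24$ ($l = \left(-2\right) \left(-12\right) = 24$)
$D{\left(n \right)} = -2 - \frac{10 n}{759}$ ($D{\left(n \right)} = -2 + \left(\frac{n}{-23} + \frac{n}{33}\right) = -2 + \left(n \left(- \frac{1}{23}\right) + n \frac{1}{33}\right) = -2 + \left(- \frac{n}{23} + \frac{n}{33}\right) = -2 - \frac{10 n}{759}$)
$\sqrt{3451 + D{\left(l \right)}} = \sqrt{3451 - \frac{586}{253}} = \sqrt{\frac{872517}{253}} = \frac{\sqrt{220746801}}{253}$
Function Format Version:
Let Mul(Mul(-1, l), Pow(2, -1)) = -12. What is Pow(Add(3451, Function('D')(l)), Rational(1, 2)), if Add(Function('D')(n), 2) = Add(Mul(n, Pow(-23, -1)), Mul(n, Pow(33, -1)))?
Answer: Mul(Rational(1, 253), Pow(220746801, Rational(1, 2))) ≈ 58.725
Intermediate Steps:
l = 24 (l = Mul(-2, -12) = 24)
Function('D')(n) = Add(-2, Mul(Rational(-10, 759), n)) (Function('D')(n) = Add(-2, Add(Mul(n, Pow(-23, -1)), Mul(n, Pow(33, -1)))) = Add(-2, Add(Mul(n, Rational(-1, 23)), Mul(n, Rational(1, 33)))) = Add(-2, Add(Mul(Rational(-1, 23), n), Mul(Rational(1, 33), n))) = Add(-2, Mul(Rational(-10, 759), n)))
Pow(Add(3451, Function('D')(l)), Rational(1, 2)) = Pow(Add(3451, Add(-2, Mul(Rational(-10, 759), 24))), Rational(1, 2)) = Pow(Add(3451, Add(-2, Rational(-80, 253))), Rational(1, 2)) = Pow(Add(3451, Rational(-586, 253)), Rational(1, 2)) = Pow(Rational(872517, 253), Rational(1, 2)) = Mul(Rational(1, 253), Pow(220746801, Rational(1, 2)))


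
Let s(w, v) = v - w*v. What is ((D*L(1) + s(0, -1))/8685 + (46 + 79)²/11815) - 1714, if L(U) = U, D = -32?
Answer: -11716256008/6840885 ≈ -1712.7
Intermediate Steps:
s(w, v) = v - v*w
((D*L(1) + s(0, -1))/8685 + (46 + 79)²/11815) - 1714 = ((-32*1 - (1 - 1*0))/8685 + (46 + 79)²/11815) - 1714 = ((-32 - (1 + 0))*(1/8685) + 125²*(1/11815)) - 1714 = ((-32 - 1*1)*(1/8685) + 15625*(1/11815)) - 1714 = ((-32 - 1)*(1/8685) + 3125/2363) - 1714 = (-33*1/8685 + 3125/2363) - 1714 = (-11/2895 + 3125/2363) - 1714 = 9020882/6840885 - 1714 = -11716256008/6840885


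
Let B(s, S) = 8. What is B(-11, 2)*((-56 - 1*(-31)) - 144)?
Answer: -1352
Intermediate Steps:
B(-11, 2)*((-56 - 1*(-31)) - 144) = 8*((-56 - 1*(-31)) - 144) = 8*((-56 + 31) - 144) = 8*(-25 - 144) = 8*(-169) = -1352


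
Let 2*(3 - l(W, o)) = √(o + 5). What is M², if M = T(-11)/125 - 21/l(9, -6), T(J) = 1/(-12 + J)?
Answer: 510373301869/11315640625 + 60861108*I/3935875 ≈ 45.103 + 15.463*I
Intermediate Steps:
l(W, o) = 3 - √(5 + o)/2 (l(W, o) = 3 - √(o + 5)/2 = 3 - √(5 + o)/2)
M = -1/2875 - 84*(3 + I/2)/37 (M = 1/(-12 - 11*125) - 21/(3 - √(5 - 6)/2) = (1/125)/(-23) - 21/(3 - I/2) = -1/23*1/125 - 21*4*(3 + I/2)/37 = -1/2875 - 84*(3 + I/2)/37 ≈ -6.8112 - 1.1351*I)
M² = (-724537/106375 - 42*I/37)²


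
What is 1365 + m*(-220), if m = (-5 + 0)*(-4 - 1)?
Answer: -4135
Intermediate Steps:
m = 25 (m = -5*(-5) = 25)
1365 + m*(-220) = 1365 + 25*(-220) = 1365 - 5500 = -4135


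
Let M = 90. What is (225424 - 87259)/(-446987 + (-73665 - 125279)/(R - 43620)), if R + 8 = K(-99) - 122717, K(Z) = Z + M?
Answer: -3830716735/12392979409 ≈ -0.30910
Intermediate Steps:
K(Z) = 90 + Z (K(Z) = Z + 90 = 90 + Z)
R = -122734 (R = -8 + ((90 - 99) - 122717) = -8 + (-9 - 122717) = -8 - 122726 = -122734)
(225424 - 87259)/(-446987 + (-73665 - 125279)/(R - 43620)) = (225424 - 87259)/(-446987 + (-73665 - 125279)/(-122734 - 43620)) = 138165/(-446987 - 198944/(-166354)) = 138165/(-446987 - 198944*(-1/166354)) = 138165/(-446987 + 99472/83177) = 138165/(-37178938227/83177) = 138165*(-83177/37178938227) = -3830716735/12392979409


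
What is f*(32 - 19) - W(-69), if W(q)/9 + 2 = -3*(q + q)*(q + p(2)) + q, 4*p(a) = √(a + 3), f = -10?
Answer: 257603 - 1863*√5/2 ≈ 2.5552e+5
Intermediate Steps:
p(a) = √(3 + a)/4 (p(a) = √(a + 3)/4 = √(3 + a)/4)
W(q) = -18 + 9*q - 54*q*(q + √5/4) (W(q) = -18 + 9*(-3*(q + q)*(q + √(3 + 2)/4) + q) = -18 + 9*(-3*2*q*(q + √5/4) + q) = -18 + 9*(-6*q*(q + √5/4) + q) = -18 + 9*(q - 6*q*(q + √5/4)) = -18 + (9*q - 54*q*(q + √5/4)) = -18 + 9*q - 54*q*(q + √5/4))
f*(32 - 19) - W(-69) = -10*(32 - 19) - (-18 - 54*(-69)² + 9*(-69) - 27/2*(-69)*√5) = -10*13 - (-18 - 54*4761 - 621 + 1863*√5/2) = -130 - (-18 - 257094 - 621 + 1863*√5/2) = -130 - (-257733 + 1863*√5/2) = -130 + (257733 - 1863*√5/2) = 257603 - 1863*√5/2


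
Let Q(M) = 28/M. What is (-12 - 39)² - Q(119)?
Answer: 44213/17 ≈ 2600.8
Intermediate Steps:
(-12 - 39)² - Q(119) = (-12 - 39)² - 28/119 = (-51)² - 28/119 = 2601 - 1*4/17 = 2601 - 4/17 = 44213/17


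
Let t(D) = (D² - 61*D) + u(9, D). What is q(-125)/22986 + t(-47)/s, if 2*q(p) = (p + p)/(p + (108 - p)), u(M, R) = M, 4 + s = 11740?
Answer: 43826335/101161386 ≈ 0.43323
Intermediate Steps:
s = 11736 (s = -4 + 11740 = 11736)
t(D) = 9 + D² - 61*D (t(D) = (D² - 61*D) + 9 = 9 + D² - 61*D)
q(p) = p/108 (q(p) = ((p + p)/(p + (108 - p)))/2 = ((2*p)/108)/2 = ((2*p)*(1/108))/2 = (p/54)/2 = p/108)
q(-125)/22986 + t(-47)/s = ((1/108)*(-125))/22986 + (9 + (-47)² - 61*(-47))/11736 = -125/108*1/22986 + (9 + 2209 + 2867)*(1/11736) = -125/2482488 + 5085*(1/11736) = -125/2482488 + 565/1304 = 43826335/101161386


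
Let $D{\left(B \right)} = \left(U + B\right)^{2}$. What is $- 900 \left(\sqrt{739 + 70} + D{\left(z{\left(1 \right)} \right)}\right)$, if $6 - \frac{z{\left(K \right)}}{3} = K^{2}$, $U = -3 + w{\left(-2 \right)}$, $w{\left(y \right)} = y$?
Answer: $-90000 - 900 \sqrt{809} \approx -1.156 \cdot 10^{5}$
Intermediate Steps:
$U = -5$ ($U = -3 - 2 = -5$)
$z{\left(K \right)} = 18 - 3 K^{2}$
$D{\left(B \right)} = \left(-5 + B\right)^{2}$
$- 900 \left(\sqrt{739 + 70} + D{\left(z{\left(1 \right)} \right)}\right) = - 900 \left(\sqrt{739 + 70} + \left(-5 + \left(18 - 3 \cdot 1^{2}\right)\right)^{2}\right) = - 900 \left(\sqrt{809} + \left(-5 + \left(18 - 3\right)\right)^{2}\right) = - 900 \left(\sqrt{809} + \left(-5 + 15\right)^{2}\right) = - 900 \left(\sqrt{809} + 10^{2}\right) = - 900 \left(\sqrt{809} + 100\right) = - 900 \left(100 + \sqrt{809}\right) = -90000 - 900 \sqrt{809}$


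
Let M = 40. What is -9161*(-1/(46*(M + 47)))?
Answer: 9161/4002 ≈ 2.2891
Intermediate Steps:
-9161*(-1/(46*(M + 47))) = -9161*(-1/(46*(40 + 47))) = -9161/((-46*87)) = -9161/(-4002) = -9161*(-1/4002) = 9161/4002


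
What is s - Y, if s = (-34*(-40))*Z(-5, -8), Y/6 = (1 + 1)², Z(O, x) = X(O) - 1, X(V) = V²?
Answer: 32616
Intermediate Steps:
Z(O, x) = -1 + O² (Z(O, x) = O² - 1 = -1 + O²)
Y = 24 (Y = 6*(1 + 1)² = 6*2² = 6*4 = 24)
s = 32640 (s = (-34*(-40))*(-1 + (-5)²) = 1360*(-1 + 25) = 1360*24 = 32640)
s - Y = 32640 - 1*24 = 32640 - 24 = 32616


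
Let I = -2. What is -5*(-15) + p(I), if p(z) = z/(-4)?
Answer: 151/2 ≈ 75.500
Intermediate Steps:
p(z) = -z/4 (p(z) = z*(-¼) = -z/4)
-5*(-15) + p(I) = -5*(-15) - ¼*(-2) = 75 + ½ = 151/2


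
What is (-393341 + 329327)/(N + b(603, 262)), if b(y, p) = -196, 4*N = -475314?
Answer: 128028/238049 ≈ 0.53782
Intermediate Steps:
N = -237657/2 (N = (¼)*(-475314) = -237657/2 ≈ -1.1883e+5)
(-393341 + 329327)/(N + b(603, 262)) = (-393341 + 329327)/(-237657/2 - 196) = -64014/(-238049/2) = -64014*(-2/238049) = 128028/238049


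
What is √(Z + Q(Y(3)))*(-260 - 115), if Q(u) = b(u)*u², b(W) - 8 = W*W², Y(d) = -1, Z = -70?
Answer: -1125*I*√7 ≈ -2976.5*I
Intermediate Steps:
b(W) = 8 + W³ (b(W) = 8 + W*W² = 8 + W³)
Q(u) = u²*(8 + u³) (Q(u) = (8 + u³)*u² = u²*(8 + u³))
√(Z + Q(Y(3)))*(-260 - 115) = √(-70 + (-1)²*(8 + (-1)³))*(-260 - 115) = √(-70 + 1*(8 - 1))*(-375) = √(-70 + 1*7)*(-375) = √(-70 + 7)*(-375) = √(-63)*(-375) = (3*I*√7)*(-375) = -1125*I*√7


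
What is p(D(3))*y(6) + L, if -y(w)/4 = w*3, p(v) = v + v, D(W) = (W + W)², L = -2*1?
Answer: -5186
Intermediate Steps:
L = -2
D(W) = 4*W² (D(W) = (2*W)² = 4*W²)
p(v) = 2*v
y(w) = -12*w (y(w) = -4*w*3 = -12*w)
p(D(3))*y(6) + L = (2*(4*3²))*(-12*6) - 2 = (2*(4*9))*(-72) - 2 = (2*36)*(-72) - 2 = 72*(-72) - 2 = -5184 - 2 = -5186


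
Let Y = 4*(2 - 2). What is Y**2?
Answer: 0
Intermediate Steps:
Y = 0 (Y = 4*0 = 0)
Y**2 = 0**2 = 0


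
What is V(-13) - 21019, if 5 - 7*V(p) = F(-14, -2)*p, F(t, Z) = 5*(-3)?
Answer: -147323/7 ≈ -21046.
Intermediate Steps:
F(t, Z) = -15
V(p) = 5/7 + 15*p/7 (V(p) = 5/7 - (-15)*p/7 = 5/7 + 15*p/7)
V(-13) - 21019 = (5/7 + (15/7)*(-13)) - 21019 = (5/7 - 195/7) - 21019 = -190/7 - 21019 = -147323/7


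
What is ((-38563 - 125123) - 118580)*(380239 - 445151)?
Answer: 18322450592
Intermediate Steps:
((-38563 - 125123) - 118580)*(380239 - 445151) = (-163686 - 118580)*(-64912) = -282266*(-64912) = 18322450592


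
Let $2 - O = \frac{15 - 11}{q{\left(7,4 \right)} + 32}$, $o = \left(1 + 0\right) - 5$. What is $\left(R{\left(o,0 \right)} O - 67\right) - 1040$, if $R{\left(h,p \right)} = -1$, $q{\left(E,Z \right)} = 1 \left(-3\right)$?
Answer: $- \frac{32157}{29} \approx -1108.9$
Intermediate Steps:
$o = -4$ ($o = 1 - 5 = -4$)
$q{\left(E,Z \right)} = -3$
$O = \frac{54}{29}$ ($O = 2 - \frac{15 - 11}{-3 + 32} = 2 - \frac{4}{29} = \frac{54}{29} \approx 1.8621$)
$\left(R{\left(o,0 \right)} O - 67\right) - 1040 = \left(\left(-1\right) \frac{54}{29} - 67\right) - 1040 = \left(- \frac{54}{29} - 67\right) - 1040 = - \frac{1997}{29} - 1040 = - \frac{32157}{29}$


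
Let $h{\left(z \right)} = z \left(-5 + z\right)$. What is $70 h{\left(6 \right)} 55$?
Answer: $23100$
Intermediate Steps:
$70 h{\left(6 \right)} 55 = 70 \cdot 6 \left(-5 + 6\right) 55 = 70 \cdot 6 \cdot 1 \cdot 55 = 70 \cdot 6 \cdot 55 = 420 \cdot 55 = 23100$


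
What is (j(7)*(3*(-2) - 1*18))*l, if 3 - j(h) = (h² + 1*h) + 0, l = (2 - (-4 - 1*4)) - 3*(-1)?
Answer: 16536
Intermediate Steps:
l = 13 (l = (2 - (-4 - 4)) + 3 = (2 - 1*(-8)) + 3 = (2 + 8) + 3 = 10 + 3 = 13)
j(h) = 3 - h - h² (j(h) = 3 - ((h² + 1*h) + 0) = 3 - ((h² + h) + 0) = 3 - ((h + h²) + 0) = 3 - (h + h²) = 3 + (-h - h²) = 3 - h - h²)
(j(7)*(3*(-2) - 1*18))*l = ((3 - 1*7 - 1*7²)*(3*(-2) - 1*18))*13 = ((3 - 7 - 1*49)*(-6 - 18))*13 = ((3 - 7 - 49)*(-24))*13 = -53*(-24)*13 = 1272*13 = 16536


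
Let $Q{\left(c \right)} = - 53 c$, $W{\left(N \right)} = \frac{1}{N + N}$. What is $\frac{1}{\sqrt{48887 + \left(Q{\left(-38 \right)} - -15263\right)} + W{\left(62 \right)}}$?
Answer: $- \frac{124}{1017337663} + \frac{30752 \sqrt{16541}}{1017337663} \approx 0.0038875$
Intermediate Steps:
$W{\left(N \right)} = \frac{1}{2 N}$
$\frac{1}{\sqrt{48887 + \left(Q{\left(-38 \right)} - -15263\right)} + W{\left(62 \right)}} = \frac{1}{\sqrt{48887 - -17277} + \frac{1}{2 \cdot 62}} = \frac{1}{\sqrt{48887 + \left(2014 + 15263\right)} + \frac{1}{2} \cdot \frac{1}{62}} = \frac{1}{\sqrt{48887 + 17277} + \frac{1}{124}} = \frac{1}{\sqrt{66164} + \frac{1}{124}} = \frac{1}{2 \sqrt{16541} + \frac{1}{124}} = \frac{1}{\frac{1}{124} + 2 \sqrt{16541}}$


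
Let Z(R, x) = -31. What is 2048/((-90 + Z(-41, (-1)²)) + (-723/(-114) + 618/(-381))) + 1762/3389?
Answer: -32506906818/1901794963 ≈ -17.093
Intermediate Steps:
2048/((-90 + Z(-41, (-1)²)) + (-723/(-114) + 618/(-381))) + 1762/3389 = 2048/((-90 - 31) + (-723/(-114) + 618/(-381))) + 1762/3389 = 2048/(-121 + (-723*(-1/114) + 618*(-1/381))) + 1762*(1/3389) = 2048/(-121 + (241/38 - 206/127)) + 1762/3389 = 2048/(-121 + 22779/4826) + 1762/3389 = 2048/(-561167/4826) + 1762/3389 = 2048*(-4826/561167) + 1762/3389 = -9883648/561167 + 1762/3389 = -32506906818/1901794963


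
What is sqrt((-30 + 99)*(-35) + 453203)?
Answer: 2*sqrt(112697) ≈ 671.41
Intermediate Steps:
sqrt((-30 + 99)*(-35) + 453203) = sqrt(69*(-35) + 453203) = sqrt(-2415 + 453203) = sqrt(450788) = 2*sqrt(112697)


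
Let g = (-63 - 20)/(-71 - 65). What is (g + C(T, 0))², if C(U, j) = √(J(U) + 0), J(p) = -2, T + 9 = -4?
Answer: -30103/18496 + 83*I*√2/68 ≈ -1.6275 + 1.7262*I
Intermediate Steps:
T = -13 (T = -9 - 4 = -13)
C(U, j) = I*√2 (C(U, j) = √(-2 + 0) = √(-2) = I*√2)
g = 83/136 (g = -83/(-136) = -83*(-1/136) = 83/136 ≈ 0.61029)
(g + C(T, 0))² = (83/136 + I*√2)²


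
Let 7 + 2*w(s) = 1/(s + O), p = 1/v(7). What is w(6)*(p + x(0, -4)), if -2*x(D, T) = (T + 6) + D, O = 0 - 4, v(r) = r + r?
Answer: 169/56 ≈ 3.0179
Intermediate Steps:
v(r) = 2*r
O = -4
p = 1/14 (p = 1/(2*7) = 1/14 ≈ 0.071429)
x(D, T) = -3 - D/2 - T/2 (x(D, T) = -((T + 6) + D)/2 = -((6 + T) + D)/2 = -(6 + D + T)/2 = -3 - D/2 - T/2)
w(s) = -7/2 + 1/(2*(-4 + s)) (w(s) = -7/2 + 1/(2*(s - 4)) = -7/2 + 1/(2*(-4 + s)))
w(6)*(p + x(0, -4)) = ((29 - 7*6)/(2*(-4 + 6)))*(1/14 + (-3 - 1/2*0 - 1/2*(-4))) = ((1/2)*(29 - 42)/2)*(1/14 + (-3 + 0 + 2)) = ((1/2)*(1/2)*(-13))*(1/14 - 1) = -13/4*(-13/14) = 169/56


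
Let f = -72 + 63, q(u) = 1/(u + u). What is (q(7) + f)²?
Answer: 15625/196 ≈ 79.719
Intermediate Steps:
q(u) = 1/(2*u)
f = -9
(q(7) + f)² = ((½)/7 - 9)² = ((½)*(⅐) - 9)² = (1/14 - 9)² = (-125/14)² = 15625/196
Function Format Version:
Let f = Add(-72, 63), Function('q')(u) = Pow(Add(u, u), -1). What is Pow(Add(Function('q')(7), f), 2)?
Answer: Rational(15625, 196) ≈ 79.719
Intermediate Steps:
Function('q')(u) = Mul(Rational(1, 2), Pow(u, -1)) (Function('q')(u) = Pow(Mul(2, u), -1) = Mul(Rational(1, 2), Pow(u, -1)))
f = -9
Pow(Add(Function('q')(7), f), 2) = Pow(Add(Mul(Rational(1, 2), Pow(7, -1)), -9), 2) = Pow(Add(Mul(Rational(1, 2), Rational(1, 7)), -9), 2) = Pow(Add(Rational(1, 14), -9), 2) = Pow(Rational(-125, 14), 2) = Rational(15625, 196)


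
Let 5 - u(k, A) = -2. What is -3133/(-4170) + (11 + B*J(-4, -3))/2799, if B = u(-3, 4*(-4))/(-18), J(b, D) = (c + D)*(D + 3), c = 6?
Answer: 2938379/3890610 ≈ 0.75525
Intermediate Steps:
u(k, A) = 7 (u(k, A) = 5 - 1*(-2) = 5 + 2 = 7)
J(b, D) = (3 + D)*(6 + D) (J(b, D) = (6 + D)*(D + 3) = (6 + D)*(3 + D) = (3 + D)*(6 + D))
B = -7/18 (B = 7/(-18) = 7*(-1/18) = -7/18 ≈ -0.38889)
-3133/(-4170) + (11 + B*J(-4, -3))/2799 = -3133/(-4170) + (11 - 7*(18 + (-3)**2 + 9*(-3))/18)/2799 = -3133*(-1/4170) + (11 - 7*(18 + 9 - 27)/18)*(1/2799) = 3133/4170 + (11 - 7/18*0)*(1/2799) = 3133/4170 + (11 + 0)*(1/2799) = 3133/4170 + 11*(1/2799) = 3133/4170 + 11/2799 = 2938379/3890610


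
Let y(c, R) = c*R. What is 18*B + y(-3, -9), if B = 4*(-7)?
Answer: -477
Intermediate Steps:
B = -28
y(c, R) = R*c
18*B + y(-3, -9) = 18*(-28) - 9*(-3) = -504 + 27 = -477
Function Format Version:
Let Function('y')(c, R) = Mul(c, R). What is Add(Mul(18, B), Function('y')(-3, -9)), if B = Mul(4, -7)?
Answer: -477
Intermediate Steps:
B = -28
Function('y')(c, R) = Mul(R, c)
Add(Mul(18, B), Function('y')(-3, -9)) = Add(Mul(18, -28), Mul(-9, -3)) = Add(-504, 27) = -477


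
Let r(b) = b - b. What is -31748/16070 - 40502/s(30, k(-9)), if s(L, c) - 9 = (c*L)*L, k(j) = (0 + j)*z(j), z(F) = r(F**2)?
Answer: -325576436/72315 ≈ -4502.2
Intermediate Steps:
r(b) = 0
z(F) = 0
k(j) = 0 (k(j) = (0 + j)*0 = j*0 = 0)
s(L, c) = 9 + c*L**2 (s(L, c) = 9 + (c*L)*L = 9 + (L*c)*L = 9 + c*L**2)
-31748/16070 - 40502/s(30, k(-9)) = -31748/16070 - 40502/(9 + 0*30**2) = -31748*1/16070 - 40502/(9 + 0*900) = -15874/8035 - 40502/(9 + 0) = -15874/8035 - 40502/9 = -325576436/72315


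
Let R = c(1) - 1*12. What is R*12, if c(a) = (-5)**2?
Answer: 156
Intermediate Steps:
c(a) = 25
R = 13 (R = 25 - 1*12 = 25 - 12 = 13)
R*12 = 13*12 = 156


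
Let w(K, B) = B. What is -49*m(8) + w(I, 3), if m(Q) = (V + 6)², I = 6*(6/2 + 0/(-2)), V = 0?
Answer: -1761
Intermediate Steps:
I = 18 (I = 6*(6*(½) + 0*(-½)) = 6*(3 + 0) = 6*3 = 18)
m(Q) = 36 (m(Q) = (0 + 6)² = 6² = 36)
-49*m(8) + w(I, 3) = -49*36 + 3 = -1764 + 3 = -1761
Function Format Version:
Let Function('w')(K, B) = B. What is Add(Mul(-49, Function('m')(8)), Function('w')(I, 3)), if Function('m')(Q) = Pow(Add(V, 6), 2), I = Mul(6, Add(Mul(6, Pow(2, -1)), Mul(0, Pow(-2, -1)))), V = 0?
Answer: -1761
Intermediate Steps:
I = 18 (I = Mul(6, Add(Mul(6, Rational(1, 2)), Mul(0, Rational(-1, 2)))) = Mul(6, Add(3, 0)) = Mul(6, 3) = 18)
Function('m')(Q) = 36 (Function('m')(Q) = Pow(Add(0, 6), 2) = Pow(6, 2) = 36)
Add(Mul(-49, Function('m')(8)), Function('w')(I, 3)) = Add(Mul(-49, 36), 3) = Add(-1764, 3) = -1761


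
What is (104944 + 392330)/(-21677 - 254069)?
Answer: -248637/137873 ≈ -1.8034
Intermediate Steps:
(104944 + 392330)/(-21677 - 254069) = 497274/(-275746) = 497274*(-1/275746) = -248637/137873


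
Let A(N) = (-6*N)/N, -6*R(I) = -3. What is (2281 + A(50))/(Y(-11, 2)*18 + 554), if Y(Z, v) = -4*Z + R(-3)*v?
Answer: 2275/1364 ≈ 1.6679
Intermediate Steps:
R(I) = ½ (R(I) = -⅙*(-3) = ½)
Y(Z, v) = v/2 - 4*Z (Y(Z, v) = -4*Z + v/2 = v/2 - 4*Z)
A(N) = -6
(2281 + A(50))/(Y(-11, 2)*18 + 554) = (2281 - 6)/(((½)*2 - 4*(-11))*18 + 554) = 2275/((1 + 44)*18 + 554) = 2275/(45*18 + 554) = 2275/(810 + 554) = 2275/1364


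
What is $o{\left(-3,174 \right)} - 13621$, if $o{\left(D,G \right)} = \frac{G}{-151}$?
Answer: $- \frac{2056945}{151} \approx -13622.0$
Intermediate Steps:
$o{\left(D,G \right)} = - \frac{G}{151}$ ($o{\left(D,G \right)} = G \left(- \frac{1}{151}\right) = - \frac{G}{151}$)
$o{\left(-3,174 \right)} - 13621 = \left(- \frac{1}{151}\right) 174 - 13621 = - \frac{174}{151} - 13621 = - \frac{2056945}{151}$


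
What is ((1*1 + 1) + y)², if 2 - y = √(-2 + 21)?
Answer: (4 - √19)² ≈ 0.12881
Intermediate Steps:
y = 2 - √19 (y = 2 - √(-2 + 21) = 2 - √19 ≈ -2.3589)
((1*1 + 1) + y)² = ((1*1 + 1) + (2 - √19))² = ((1 + 1) + (2 - √19))² = (2 + (2 - √19))² = (4 - √19)²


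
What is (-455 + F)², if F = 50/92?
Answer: 437019025/2116 ≈ 2.0653e+5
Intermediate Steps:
F = 25/46 (F = 50*(1/92) = 25/46 ≈ 0.54348)
(-455 + F)² = (-455 + 25/46)² = (-20905/46)² = 437019025/2116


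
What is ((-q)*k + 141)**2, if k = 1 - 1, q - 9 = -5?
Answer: 19881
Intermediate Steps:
q = 4 (q = 9 - 5 = 4)
k = 0
((-q)*k + 141)**2 = (-1*4*0 + 141)**2 = (-4*0 + 141)**2 = (0 + 141)**2 = 141**2 = 19881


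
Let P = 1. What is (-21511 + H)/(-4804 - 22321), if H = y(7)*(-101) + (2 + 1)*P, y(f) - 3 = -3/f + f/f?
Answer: 153081/189875 ≈ 0.80622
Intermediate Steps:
y(f) = 4 - 3/f (y(f) = 3 + (-3/f + f/f) = 3 + (-3/f + 1) = 3 + (1 - 3/f) = 4 - 3/f)
H = -2504/7 (H = (4 - 3/7)*(-101) + (2 + 1)*1 = (4 - 3*1/7)*(-101) + 3*1 = (4 - 3/7)*(-101) + 3 = (25/7)*(-101) + 3 = -2525/7 + 3 = -2504/7 ≈ -357.71)
(-21511 + H)/(-4804 - 22321) = (-21511 - 2504/7)/(-4804 - 22321) = -153081/7/(-27125) = -153081/7*(-1/27125) = 153081/189875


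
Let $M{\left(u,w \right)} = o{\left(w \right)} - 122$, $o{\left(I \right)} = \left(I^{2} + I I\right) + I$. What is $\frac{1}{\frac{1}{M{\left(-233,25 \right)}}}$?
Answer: $1153$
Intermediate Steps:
$o{\left(I \right)} = I + 2 I^{2}$ ($o{\left(I \right)} = \left(I^{2} + I^{2}\right) + I = 2 I^{2} + I = I + 2 I^{2}$)
$M{\left(u,w \right)} = -122 + w \left(1 + 2 w\right)$ ($M{\left(u,w \right)} = w \left(1 + 2 w\right) - 122 = -122 + w \left(1 + 2 w\right)$)
$\frac{1}{\frac{1}{M{\left(-233,25 \right)}}} = \frac{1}{\frac{1}{-122 + 25 \left(1 + 2 \cdot 25\right)}} = \frac{1}{\frac{1}{-122 + 25 \left(1 + 50\right)}} = \frac{1}{\frac{1}{-122 + 25 \cdot 51}} = \frac{1}{\frac{1}{-122 + 1275}} = \frac{1}{\frac{1}{1153}} = 1153$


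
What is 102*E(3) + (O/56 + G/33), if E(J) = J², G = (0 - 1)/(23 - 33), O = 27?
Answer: 8486803/9240 ≈ 918.49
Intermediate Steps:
G = ⅒ (G = -1/(-10) = -1*(-⅒) = ⅒ ≈ 0.10000)
102*E(3) + (O/56 + G/33) = 102*3² + (27/56 + (⅒)/33) = 102*9 + (27*(1/56) + (⅒)*(1/33)) = 918 + (27/56 + 1/330) = 918 + 4483/9240 = 8486803/9240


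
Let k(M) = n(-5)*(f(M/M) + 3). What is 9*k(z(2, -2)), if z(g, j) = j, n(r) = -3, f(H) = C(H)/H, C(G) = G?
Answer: -108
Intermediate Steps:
f(H) = 1 (f(H) = H/H = 1)
k(M) = -12 (k(M) = -3*(1 + 3) = -3*4 = -12)
9*k(z(2, -2)) = 9*(-12) = -108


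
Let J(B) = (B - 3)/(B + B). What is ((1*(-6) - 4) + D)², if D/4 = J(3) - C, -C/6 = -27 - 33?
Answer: 2102500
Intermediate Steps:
C = 360 (C = -6*(-27 - 33) = -6*(-60) = 360)
J(B) = (-3 + B)/(2*B) (J(B) = (-3 + B)/((2*B)) = (-3 + B)*(1/(2*B)) = (-3 + B)/(2*B))
D = -1440 (D = 4*((½)*(-3 + 3)/3 - 1*360) = 4*((½)*(⅓)*0 - 360) = 4*(0 - 360) = 4*(-360) = -1440)
((1*(-6) - 4) + D)² = ((1*(-6) - 4) - 1440)² = ((-6 - 4) - 1440)² = (-10 - 1440)² = (-1450)² = 2102500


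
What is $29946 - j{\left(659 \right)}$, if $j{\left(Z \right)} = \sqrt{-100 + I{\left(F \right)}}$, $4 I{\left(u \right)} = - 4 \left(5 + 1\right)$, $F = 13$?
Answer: $29946 - i \sqrt{106} \approx 29946.0 - 10.296 i$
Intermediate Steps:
$I{\left(u \right)} = -6$ ($I{\left(u \right)} = \frac{\left(-4\right) \left(5 + 1\right)}{4} = \frac{\left(-4\right) 6}{4} = \frac{1}{4} \left(-24\right) = -6$)
$j{\left(Z \right)} = i \sqrt{106}$ ($j{\left(Z \right)} = \sqrt{-100 - 6} = \sqrt{-106} = i \sqrt{106}$)
$29946 - j{\left(659 \right)} = 29946 - i \sqrt{106}$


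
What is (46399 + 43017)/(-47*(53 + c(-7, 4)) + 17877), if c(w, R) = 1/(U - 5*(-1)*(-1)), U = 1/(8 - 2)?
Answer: 648266/111619 ≈ 5.8078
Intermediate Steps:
U = ⅙ (U = 1/6 = ⅙ ≈ 0.16667)
c(w, R) = -6/29 (c(w, R) = 1/(⅙ - 5*(-1)*(-1)) = 1/(⅙ + 5*(-1)) = 1/(⅙ - 5) = 1/(-29/6) = -6/29)
(46399 + 43017)/(-47*(53 + c(-7, 4)) + 17877) = (46399 + 43017)/(-47*(53 - 6/29) + 17877) = 89416/(-47*1531/29 + 17877) = 89416/(-71957/29 + 17877) = 89416/(446476/29) = 89416*(29/446476) = 648266/111619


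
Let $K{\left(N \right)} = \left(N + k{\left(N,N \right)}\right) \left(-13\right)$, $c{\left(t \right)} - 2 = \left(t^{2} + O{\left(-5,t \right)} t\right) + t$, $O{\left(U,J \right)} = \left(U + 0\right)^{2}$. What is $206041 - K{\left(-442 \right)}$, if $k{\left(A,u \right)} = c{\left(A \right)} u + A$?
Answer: $-1056345455$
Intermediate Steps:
$O{\left(U,J \right)} = U^{2}$
$c{\left(t \right)} = 2 + t^{2} + 26 t$ ($c{\left(t \right)} = 2 + \left(\left(t^{2} + \left(-5\right)^{2} t\right) + t\right) = 2 + \left(\left(t^{2} + 25 t\right) + t\right) = 2 + \left(t^{2} + 26 t\right) = 2 + t^{2} + 26 t$)
$k{\left(A,u \right)} = A + u \left(2 + A^{2} + 26 A\right)$ ($k{\left(A,u \right)} = \left(2 + A^{2} + 26 A\right) u + A = u \left(2 + A^{2} + 26 A\right) + A = A + u \left(2 + A^{2} + 26 A\right)$)
$K{\left(N \right)} = - 26 N - 13 N \left(2 + N^{2} + 26 N\right)$ ($K{\left(N \right)} = \left(N + \left(N + N \left(2 + N^{2} + 26 N\right)\right)\right) \left(-13\right) = \left(2 N + N \left(2 + N^{2} + 26 N\right)\right) \left(-13\right) = - 26 N - 13 N \left(2 + N^{2} + 26 N\right)$)
$206041 - K{\left(-442 \right)} = 206041 - 13 \left(-442\right) \left(-4 - \left(-442\right)^{2} - -11492\right) = 206041 - 13 \left(-442\right) \left(-4 - 195364 + 11492\right) = 206041 - 13 \left(-442\right) \left(-183876\right) = 206041 - 1056551496 = -1056345455$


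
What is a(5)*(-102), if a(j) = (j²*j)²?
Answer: -1593750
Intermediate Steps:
a(j) = j⁶ (a(j) = (j³)² = j⁶)
a(5)*(-102) = 5⁶*(-102) = 15625*(-102) = -1593750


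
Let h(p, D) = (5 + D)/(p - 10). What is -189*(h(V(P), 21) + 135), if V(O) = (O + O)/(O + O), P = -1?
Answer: -24969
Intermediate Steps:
V(O) = 1 (V(O) = (2*O)/((2*O)) = (2*O)*(1/(2*O)) = 1)
h(p, D) = (5 + D)/(-10 + p)
-189*(h(V(P), 21) + 135) = -189*((5 + 21)/(-10 + 1) + 135) = -189*(26/(-9) + 135) = -189*(-⅑*26 + 135) = -189*(-26/9 + 135) = -189*1189/9 = -24969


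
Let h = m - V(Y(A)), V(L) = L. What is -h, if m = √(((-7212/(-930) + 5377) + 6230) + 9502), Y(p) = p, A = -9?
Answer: -9 - √507330035/155 ≈ -154.32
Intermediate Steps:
m = √507330035/155 (m = √(((-7212*(-1/930) + 5377) + 6230) + 9502) = √(((1202/155 + 5377) + 6230) + 9502) = √((834637/155 + 6230) + 9502) = √(1800287/155 + 9502) = √(3273097/155) = √507330035/155 ≈ 145.32)
h = 9 + √507330035/155 (h = √507330035/155 - 1*(-9) = √507330035/155 + 9 = 9 + √507330035/155 ≈ 154.32)
-h = -(9 + √507330035/155) = -9 - √507330035/155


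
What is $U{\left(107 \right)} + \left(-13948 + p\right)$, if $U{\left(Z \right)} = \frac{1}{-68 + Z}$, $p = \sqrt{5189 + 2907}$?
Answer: $- \frac{543971}{39} + 4 \sqrt{506} \approx -13858.0$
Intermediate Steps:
$p = 4 \sqrt{506}$ ($p = \sqrt{8096} = 4 \sqrt{506} \approx 89.978$)
$U{\left(107 \right)} + \left(-13948 + p\right) = \frac{1}{-68 + 107} - \left(13948 - 4 \sqrt{506}\right) = \frac{1}{39} - \left(13948 - 4 \sqrt{506}\right) = - \frac{543971}{39} + 4 \sqrt{506}$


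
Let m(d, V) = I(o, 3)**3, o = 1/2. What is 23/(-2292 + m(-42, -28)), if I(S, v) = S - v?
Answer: -184/18461 ≈ -0.0099670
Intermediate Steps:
o = 1/2 ≈ 0.50000
m(d, V) = -125/8 (m(d, V) = (1/2 - 1*3)**3 = (1/2 - 3)**3 = (-5/2)**3 = -125/8)
23/(-2292 + m(-42, -28)) = 23/(-2292 - 125/8) = 23/(-18461/8) = 23*(-8/18461) = -184/18461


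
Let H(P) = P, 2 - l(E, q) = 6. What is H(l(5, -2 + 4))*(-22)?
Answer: 88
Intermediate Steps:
l(E, q) = -4 (l(E, q) = 2 - 1*6 = 2 - 6 = -4)
H(l(5, -2 + 4))*(-22) = -4*(-22) = 88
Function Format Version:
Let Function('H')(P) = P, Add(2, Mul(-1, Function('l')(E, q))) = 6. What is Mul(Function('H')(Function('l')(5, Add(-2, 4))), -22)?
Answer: 88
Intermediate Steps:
Function('l')(E, q) = -4 (Function('l')(E, q) = Add(2, Mul(-1, 6)) = Add(2, -6) = -4)
Mul(Function('H')(Function('l')(5, Add(-2, 4))), -22) = Mul(-4, -22) = 88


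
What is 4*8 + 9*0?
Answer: 32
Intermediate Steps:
4*8 + 9*0 = 32 + 0 = 32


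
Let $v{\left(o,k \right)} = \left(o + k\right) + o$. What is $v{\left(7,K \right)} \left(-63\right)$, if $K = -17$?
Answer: $189$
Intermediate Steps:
$v{\left(o,k \right)} = k + 2 o$ ($v{\left(o,k \right)} = \left(k + o\right) + o = k + 2 o$)
$v{\left(7,K \right)} \left(-63\right) = \left(-17 + 2 \cdot 7\right) \left(-63\right) = \left(-17 + 14\right) \left(-63\right) = \left(-3\right) \left(-63\right) = 189$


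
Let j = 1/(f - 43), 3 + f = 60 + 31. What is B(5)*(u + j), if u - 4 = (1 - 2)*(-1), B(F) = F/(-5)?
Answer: -226/45 ≈ -5.0222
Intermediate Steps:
B(F) = -F/5 (B(F) = F*(-1/5) = -F/5)
f = 88 (f = -3 + (60 + 31) = -3 + 91 = 88)
j = 1/45 (j = 1/(88 - 43) = 1/45 ≈ 0.022222)
u = 5 (u = 4 + (1 - 2)*(-1) = 4 - 1*(-1) = 4 + 1 = 5)
B(5)*(u + j) = (-1/5*5)*(5 + 1/45) = -1*226/45 = -226/45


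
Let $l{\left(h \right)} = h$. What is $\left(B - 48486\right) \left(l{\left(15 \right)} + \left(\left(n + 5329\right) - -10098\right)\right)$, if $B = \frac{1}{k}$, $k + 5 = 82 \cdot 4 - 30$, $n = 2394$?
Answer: $- \frac{253385296892}{293} \approx -8.648 \cdot 10^{8}$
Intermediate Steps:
$k = 293$ ($k = -5 + \left(82 \cdot 4 - 30\right) = -5 + \left(328 - 30\right) = -5 + 298 = 293$)
$B = \frac{1}{293} \approx 0.003413$
$\left(B - 48486\right) \left(l{\left(15 \right)} + \left(\left(n + 5329\right) - -10098\right)\right) = \left(\frac{1}{293} - 48486\right) \left(15 + \left(\left(2394 + 5329\right) - -10098\right)\right) = - \frac{14206397 \left(15 + \left(7723 + 10098\right)\right)}{293} = - \frac{14206397 \left(15 + 17821\right)}{293} = \left(- \frac{14206397}{293}\right) 17836 = - \frac{253385296892}{293}$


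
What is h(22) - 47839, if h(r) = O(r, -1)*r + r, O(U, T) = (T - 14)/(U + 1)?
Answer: -1100121/23 ≈ -47831.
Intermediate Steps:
O(U, T) = (-14 + T)/(1 + U)
h(r) = r - 15*r/(1 + r) (h(r) = ((-14 - 1)/(1 + r))*r + r = (-15/(1 + r))*r + r = -15*r/(1 + r) + r = r - 15*r/(1 + r))
h(22) - 47839 = 22*(-14 + 22)/(1 + 22) - 47839 = 22*8/23 - 47839 = 22*(1/23)*8 - 47839 = 176/23 - 47839 = -1100121/23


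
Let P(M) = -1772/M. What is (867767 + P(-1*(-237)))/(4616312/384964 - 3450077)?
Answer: -19792828492687/78692936435523 ≈ -0.25152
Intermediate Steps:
(867767 + P(-1*(-237)))/(4616312/384964 - 3450077) = (867767 - 1772/((-1*(-237))))/(4616312/384964 - 3450077) = (867767 - 1772/237)/(4616312*(1/384964) - 3450077) = (867767 - 1772*1/237)/(1154078/96241 - 3450077) = (867767 - 1772/237)/(-332037706479/96241) = (205659007/237)*(-96241/332037706479) = -19792828492687/78692936435523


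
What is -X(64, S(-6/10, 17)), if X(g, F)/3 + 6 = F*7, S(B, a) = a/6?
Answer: -83/2 ≈ -41.500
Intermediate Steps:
S(B, a) = a/6 (S(B, a) = a*(1/6) = a/6)
X(g, F) = -18 + 21*F (X(g, F) = -18 + 3*(F*7) = -18 + 3*(7*F) = -18 + 21*F)
-X(64, S(-6/10, 17)) = -(-18 + 21*((1/6)*17)) = -(-18 + 21*(17/6)) = -(-18 + 119/2) = -1*83/2 = -83/2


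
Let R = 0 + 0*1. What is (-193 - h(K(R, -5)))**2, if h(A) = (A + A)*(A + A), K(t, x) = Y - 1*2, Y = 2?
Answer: 37249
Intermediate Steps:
R = 0 (R = 0 + 0 = 0)
K(t, x) = 0 (K(t, x) = 2 - 1*2 = 2 - 2 = 0)
h(A) = 4*A**2 (h(A) = (2*A)*(2*A) = 4*A**2)
(-193 - h(K(R, -5)))**2 = (-193 - 4*0**2)**2 = (-193 - 4*0)**2 = (-193 - 1*0)**2 = (-193 + 0)**2 = (-193)**2 = 37249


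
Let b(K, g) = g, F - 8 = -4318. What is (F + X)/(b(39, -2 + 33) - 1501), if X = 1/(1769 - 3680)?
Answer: 8236411/2809170 ≈ 2.9320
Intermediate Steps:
F = -4310 (F = 8 - 4318 = -4310)
X = -1/1911 (X = 1/(-1911) = -1/1911 ≈ -0.00052329)
(F + X)/(b(39, -2 + 33) - 1501) = (-4310 - 1/1911)/((-2 + 33) - 1501) = -8236411/(1911*(31 - 1501)) = -8236411/1911/(-1470) = -8236411/1911*(-1/1470) = 8236411/2809170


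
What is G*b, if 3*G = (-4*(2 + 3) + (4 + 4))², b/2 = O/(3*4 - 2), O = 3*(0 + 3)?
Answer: 432/5 ≈ 86.400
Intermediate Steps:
O = 9 (O = 3*3 = 9)
b = 9/5 (b = 2*(9/(3*4 - 2)) = 2*(9/(12 - 2)) = 2*(9/10) = 9/5 ≈ 1.8000)
G = 48 (G = (-4*(2 + 3) + (4 + 4))²/3 = (-4*5 + 8)²/3 = (-20 + 8)²/3 = (⅓)*(-12)² = (⅓)*144 = 48)
G*b = 48*(9/5) = 432/5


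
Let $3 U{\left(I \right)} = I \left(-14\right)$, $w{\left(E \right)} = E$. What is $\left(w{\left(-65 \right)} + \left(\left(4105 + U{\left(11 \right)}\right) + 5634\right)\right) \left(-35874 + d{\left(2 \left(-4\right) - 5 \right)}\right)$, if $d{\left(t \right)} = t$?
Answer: $- \frac{1035985916}{3} \approx -3.4533 \cdot 10^{8}$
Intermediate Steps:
$U{\left(I \right)} = - \frac{14 I}{3}$ ($U{\left(I \right)} = \frac{I \left(-14\right)}{3} = \frac{\left(-14\right) I}{3} = - \frac{14 I}{3}$)
$\left(w{\left(-65 \right)} + \left(\left(4105 + U{\left(11 \right)}\right) + 5634\right)\right) \left(-35874 + d{\left(2 \left(-4\right) - 5 \right)}\right) = \left(-65 + \left(\left(4105 - \frac{154}{3}\right) + 5634\right)\right) \left(-35874 + \left(2 \left(-4\right) - 5\right)\right) = \left(-65 + \left(\left(4105 - \frac{154}{3}\right) + 5634\right)\right) \left(-35874 - 13\right) = \left(-65 + \left(\frac{12161}{3} + 5634\right)\right) \left(-35874 - 13\right) = \left(-65 + \frac{29063}{3}\right) \left(-35887\right) = \frac{28868}{3} \left(-35887\right) = - \frac{1035985916}{3}$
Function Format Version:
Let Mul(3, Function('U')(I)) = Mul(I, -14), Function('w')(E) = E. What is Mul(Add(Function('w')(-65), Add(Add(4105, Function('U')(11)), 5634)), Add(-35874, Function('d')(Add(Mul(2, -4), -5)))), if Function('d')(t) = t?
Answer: Rational(-1035985916, 3) ≈ -3.4533e+8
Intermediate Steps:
Function('U')(I) = Mul(Rational(-14, 3), I) (Function('U')(I) = Mul(Rational(1, 3), Mul(I, -14)) = Mul(Rational(1, 3), Mul(-14, I)) = Mul(Rational(-14, 3), I))
Mul(Add(Function('w')(-65), Add(Add(4105, Function('U')(11)), 5634)), Add(-35874, Function('d')(Add(Mul(2, -4), -5)))) = Mul(Add(-65, Add(Add(4105, Mul(Rational(-14, 3), 11)), 5634)), Add(-35874, Add(Mul(2, -4), -5))) = Mul(Add(-65, Add(Add(4105, Rational(-154, 3)), 5634)), Add(-35874, Add(-8, -5))) = Mul(Add(-65, Add(Rational(12161, 3), 5634)), Add(-35874, -13)) = Mul(Add(-65, Rational(29063, 3)), -35887) = Mul(Rational(28868, 3), -35887) = Rational(-1035985916, 3)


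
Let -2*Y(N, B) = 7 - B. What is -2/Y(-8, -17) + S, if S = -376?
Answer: -2255/6 ≈ -375.83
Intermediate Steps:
Y(N, B) = -7/2 + B/2 (Y(N, B) = -(7 - B)/2 = -7/2 + B/2)
-2/Y(-8, -17) + S = -2/(-7/2 + (½)*(-17)) - 376 = -2/(-7/2 - 17/2) - 376 = -2/(-12) - 376 = -2*(-1/12) - 376 = ⅙ - 376 = -2255/6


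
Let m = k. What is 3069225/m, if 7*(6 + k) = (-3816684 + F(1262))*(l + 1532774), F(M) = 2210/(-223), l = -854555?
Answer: -177446675/21379541295032 ≈ -8.2998e-6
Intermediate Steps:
F(M) = -2210/223 (F(M) = 2210*(-1/223) = -2210/223)
k = -577247614965864/1561 (k = -6 + ((-3816684 - 2210/223)*(-854555 + 1532774))/7 = -6 + (-851122742/223*678219)/7 = -6 + (⅐)*(-577247614956498/223) = -6 - 577247614956498/1561 = -577247614965864/1561 ≈ -3.6979e+11)
m = -577247614965864/1561 ≈ -3.6979e+11
3069225/m = 3069225/(-577247614965864/1561) = 3069225*(-1561/577247614965864) = -177446675/21379541295032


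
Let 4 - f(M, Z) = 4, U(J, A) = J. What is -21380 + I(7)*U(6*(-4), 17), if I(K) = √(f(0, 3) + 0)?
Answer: -21380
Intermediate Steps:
f(M, Z) = 0 (f(M, Z) = 4 - 1*4 = 4 - 4 = 0)
I(K) = 0 (I(K) = √(0 + 0) = √0 = 0)
-21380 + I(7)*U(6*(-4), 17) = -21380 + 0*(6*(-4)) = -21380 + 0*(-24) = -21380 + 0 = -21380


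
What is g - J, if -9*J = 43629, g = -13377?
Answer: -25588/3 ≈ -8529.3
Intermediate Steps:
J = -14543/3 (J = -⅑*43629 = -14543/3 ≈ -4847.7)
g - J = -13377 - 1*(-14543/3) = -13377 + 14543/3 = -25588/3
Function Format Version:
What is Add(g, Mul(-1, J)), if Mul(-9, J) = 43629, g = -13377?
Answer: Rational(-25588, 3) ≈ -8529.3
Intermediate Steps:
J = Rational(-14543, 3) (J = Mul(Rational(-1, 9), 43629) = Rational(-14543, 3) ≈ -4847.7)
Add(g, Mul(-1, J)) = Add(-13377, Mul(-1, Rational(-14543, 3))) = Add(-13377, Rational(14543, 3)) = Rational(-25588, 3)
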